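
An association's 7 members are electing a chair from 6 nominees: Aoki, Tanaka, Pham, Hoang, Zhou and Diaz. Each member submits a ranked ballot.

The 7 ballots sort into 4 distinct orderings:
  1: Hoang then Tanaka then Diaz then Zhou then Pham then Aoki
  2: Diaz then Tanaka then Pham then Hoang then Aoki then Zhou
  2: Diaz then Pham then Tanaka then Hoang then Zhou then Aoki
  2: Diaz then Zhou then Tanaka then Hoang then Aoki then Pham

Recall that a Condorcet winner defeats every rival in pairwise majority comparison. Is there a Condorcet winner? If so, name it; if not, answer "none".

Diaz

Check each pair by majority over 7 ballots:
Aoki vs Tanaka: Aoki preferred on 0 ballots; Tanaka wins 7–0.
Aoki vs Pham: Aoki is ranked higher on 2 ballots, Pham on 5. Pham wins 5–2.
Aoki vs Hoang: 0 for Aoki, 7 for Hoang — Hoang by 7–0.
Aoki vs Zhou: Aoki preferred on 2 ballots; Zhou wins 5–2.
Aoki vs Diaz: Aoki preferred on 0 ballots; Diaz wins 7–0.
Tanaka vs Pham: 5 to 2, Tanaka.
Tanaka vs Hoang: 2+2+2 = 6 for Tanaka, 1 for Hoang — Tanaka by 6–1.
Tanaka vs Zhou: 1+2+2 = 5 for Tanaka, 2 for Zhou — Tanaka by 5–2.
Tanaka vs Diaz: Tanaka preferred on 1 ballot; Diaz wins 6–1.
Pham vs Hoang: 2+2 = 4 for Pham, 3 for Hoang — Pham by 4–3.
Pham vs Zhou: 2+2 = 4 for Pham, 3 for Zhou — Pham by 4–3.
Pham vs Diaz: Pham is ranked higher on 0 ballots, Diaz on 7. Diaz wins 7–0.
Hoang vs Zhou: Hoang is ranked higher on 1+2+2 = 5 ballots, Zhou on 2. Hoang wins 5–2.
Hoang vs Diaz: Hoang preferred on 1 ballot; Diaz wins 6–1.
Zhou vs Diaz: 0 to 7, Diaz.
Diaz wins every pairwise contest, so Diaz is the Condorcet winner.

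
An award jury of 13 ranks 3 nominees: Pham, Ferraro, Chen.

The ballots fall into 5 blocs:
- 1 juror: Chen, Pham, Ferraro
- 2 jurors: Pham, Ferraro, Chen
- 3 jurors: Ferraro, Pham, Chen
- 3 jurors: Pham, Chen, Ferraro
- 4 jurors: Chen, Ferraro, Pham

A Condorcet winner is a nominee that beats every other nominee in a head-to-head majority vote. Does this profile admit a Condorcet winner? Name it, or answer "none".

Head-to-head results (13 jurors):
Pham–Ferraro: Ferraro 7–6.
Pham vs Chen: Pham wins 8–5.
Ferraro vs Chen: Chen, 8–5.
No nominee is unbeaten: Pham loses to Ferraro; Ferraro loses to Chen; Chen loses to Pham. In particular Pham → Chen → Ferraro → Pham is a majority cycle — no Condorcet winner exists.

none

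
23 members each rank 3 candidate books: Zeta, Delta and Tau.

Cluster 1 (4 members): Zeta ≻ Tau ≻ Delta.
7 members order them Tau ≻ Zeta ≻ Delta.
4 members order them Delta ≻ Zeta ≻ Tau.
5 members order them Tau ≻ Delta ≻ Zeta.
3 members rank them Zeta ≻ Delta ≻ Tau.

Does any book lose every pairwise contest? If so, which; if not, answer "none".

Delta

Head-to-head results (23 members):
Zeta vs Delta: Zeta wins 14–9.
Zeta vs Tau: 11 to 12, Tau.
Delta vs Tau: Tau, 16–7.
Only Delta has no wins; Delta is the Condorcet loser.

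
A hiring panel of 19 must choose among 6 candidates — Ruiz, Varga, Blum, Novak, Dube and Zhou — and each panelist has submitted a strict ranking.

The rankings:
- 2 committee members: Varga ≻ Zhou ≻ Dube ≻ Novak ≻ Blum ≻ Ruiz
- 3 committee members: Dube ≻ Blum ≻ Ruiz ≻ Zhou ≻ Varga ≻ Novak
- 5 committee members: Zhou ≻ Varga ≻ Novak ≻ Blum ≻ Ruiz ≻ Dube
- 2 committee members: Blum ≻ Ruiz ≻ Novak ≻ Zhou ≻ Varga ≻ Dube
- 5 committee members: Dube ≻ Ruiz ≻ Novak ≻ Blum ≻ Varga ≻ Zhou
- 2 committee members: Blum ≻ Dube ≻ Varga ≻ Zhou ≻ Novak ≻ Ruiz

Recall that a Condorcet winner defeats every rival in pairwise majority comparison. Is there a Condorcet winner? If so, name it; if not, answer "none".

Pairwise majorities:
Ruiz vs Varga: Ruiz, 10–9.
Ruiz vs Blum: Blum wins 14–5.
Ruiz–Novak: Ruiz 10–9.
Ruiz vs Dube: Dube wins 12–7.
Ruiz vs Zhou: Ruiz wins 10–9.
Varga vs Blum: Blum wins 12–7.
Varga vs Novak: Varga wins 12–7.
Varga vs Dube: Dube wins 10–9.
Varga–Zhou: Zhou 10–9.
Blum vs Novak: Novak, 12–7.
Blum–Dube: Dube 10–9.
Blum–Zhou: Blum 12–7.
Novak vs Dube: Dube wins 12–7.
Novak–Zhou: Zhou 12–7.
Dube vs Zhou: Dube, 10–9.
Dube beats each of Ruiz, Varga, Blum, Novak, Zhou — Dube is the Condorcet winner.

Dube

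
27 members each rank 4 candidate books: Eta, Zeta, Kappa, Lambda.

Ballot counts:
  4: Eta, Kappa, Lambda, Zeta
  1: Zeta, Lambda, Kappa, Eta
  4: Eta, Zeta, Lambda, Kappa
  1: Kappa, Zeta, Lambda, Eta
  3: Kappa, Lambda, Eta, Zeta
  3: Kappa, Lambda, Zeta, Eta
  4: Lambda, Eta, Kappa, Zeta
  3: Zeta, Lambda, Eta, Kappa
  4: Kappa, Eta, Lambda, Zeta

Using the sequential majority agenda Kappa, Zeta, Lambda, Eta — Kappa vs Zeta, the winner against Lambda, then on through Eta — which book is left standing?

Round 1: Kappa vs Zeta — 19–8, Kappa advances.
Round 2: Kappa vs Lambda — 15–12, Kappa advances.
Round 3: Kappa vs Eta — 12–15, Eta advances.
Eta survives the agenda.

Eta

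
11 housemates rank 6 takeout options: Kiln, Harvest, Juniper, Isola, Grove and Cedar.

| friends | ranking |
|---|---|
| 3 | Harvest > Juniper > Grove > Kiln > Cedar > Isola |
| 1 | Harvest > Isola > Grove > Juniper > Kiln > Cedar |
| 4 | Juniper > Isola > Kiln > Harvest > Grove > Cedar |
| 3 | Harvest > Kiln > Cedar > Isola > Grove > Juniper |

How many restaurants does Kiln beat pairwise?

3

Kiln against each rival (11 friends):
Kiln vs Harvest: Harvest, 7–4.
Kiln vs Juniper: Juniper, 8–3.
Kiln vs Isola: 3+3 = 6 for Kiln, 5 for Isola — Kiln by 6–5.
Kiln–Grove: Kiln 7–4.
Kiln vs Cedar: 11 to 0, Kiln.
Kiln beats Isola, Grove, Cedar; loses to Harvest, Juniper — 3 pairwise wins.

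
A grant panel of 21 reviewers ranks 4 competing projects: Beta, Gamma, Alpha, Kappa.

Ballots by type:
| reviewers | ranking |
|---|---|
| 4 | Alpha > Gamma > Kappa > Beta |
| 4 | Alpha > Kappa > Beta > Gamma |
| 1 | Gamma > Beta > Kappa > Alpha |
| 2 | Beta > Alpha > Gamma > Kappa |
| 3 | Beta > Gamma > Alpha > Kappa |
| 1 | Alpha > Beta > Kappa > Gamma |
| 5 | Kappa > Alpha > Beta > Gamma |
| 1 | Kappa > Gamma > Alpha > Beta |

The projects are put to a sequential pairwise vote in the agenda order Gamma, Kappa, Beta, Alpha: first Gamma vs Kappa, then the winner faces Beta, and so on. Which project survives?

Alpha

Round 1: Gamma vs Kappa — 10–11, Kappa advances.
Round 2: Kappa vs Beta — 14–7, Kappa advances.
Round 3: Kappa vs Alpha — 7–14, Alpha advances.
The agenda winner is Alpha.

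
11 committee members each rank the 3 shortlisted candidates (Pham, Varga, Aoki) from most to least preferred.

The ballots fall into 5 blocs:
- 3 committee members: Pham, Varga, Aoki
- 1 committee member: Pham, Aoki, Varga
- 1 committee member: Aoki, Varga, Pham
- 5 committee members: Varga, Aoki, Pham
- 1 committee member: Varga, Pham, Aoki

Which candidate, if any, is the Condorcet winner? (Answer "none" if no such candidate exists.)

Check each pair by majority over 11 ballots:
Pham vs Varga: Varga wins 7–4.
Pham vs Aoki: Aoki, 6–5.
Varga vs Aoki: Varga wins 9–2.
Varga defeats every rival head-to-head and is the Condorcet winner.

Varga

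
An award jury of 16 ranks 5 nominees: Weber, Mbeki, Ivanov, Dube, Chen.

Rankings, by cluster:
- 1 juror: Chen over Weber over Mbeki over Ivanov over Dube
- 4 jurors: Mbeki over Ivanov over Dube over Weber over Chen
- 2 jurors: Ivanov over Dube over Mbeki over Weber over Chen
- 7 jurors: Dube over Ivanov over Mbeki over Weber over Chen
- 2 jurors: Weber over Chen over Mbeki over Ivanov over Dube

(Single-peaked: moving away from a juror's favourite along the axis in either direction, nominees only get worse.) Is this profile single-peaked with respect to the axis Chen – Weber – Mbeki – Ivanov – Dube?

Axis positions: Chen=1, Weber=2, Mbeki=3, Ivanov=4, Dube=5.
Cluster 1 (peak Chen at position 1): ranking walks positions 1-2-3-4-5, expanding outward from the peak — single-peaked.
Cluster 2 (peak Mbeki at position 3): ranking walks positions 3-4-5-2-1, expanding outward from the peak — single-peaked.
Cluster 3 (peak Ivanov at position 4): ranking walks positions 4-5-3-2-1, expanding outward from the peak — single-peaked.
Cluster 4 (peak Dube at position 5): ranking walks positions 5-4-3-2-1, expanding outward from the peak — single-peaked.
Cluster 5 (peak Weber at position 2): ranking walks positions 2-1-3-4-5, expanding outward from the peak — single-peaked.
Every ranking is single-peaked on this axis.

yes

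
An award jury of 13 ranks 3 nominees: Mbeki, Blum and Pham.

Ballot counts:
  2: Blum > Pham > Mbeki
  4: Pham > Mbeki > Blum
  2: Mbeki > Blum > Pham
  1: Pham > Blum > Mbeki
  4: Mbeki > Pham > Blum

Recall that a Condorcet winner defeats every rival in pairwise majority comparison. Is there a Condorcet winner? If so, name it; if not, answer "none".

Check each pair by majority over 13 ballots:
Mbeki vs Blum: Mbeki, 10–3.
Mbeki vs Pham: Pham wins 7–6.
Blum vs Pham: Pham wins 9–4.
Pham wins every pairwise contest, so Pham is the Condorcet winner.

Pham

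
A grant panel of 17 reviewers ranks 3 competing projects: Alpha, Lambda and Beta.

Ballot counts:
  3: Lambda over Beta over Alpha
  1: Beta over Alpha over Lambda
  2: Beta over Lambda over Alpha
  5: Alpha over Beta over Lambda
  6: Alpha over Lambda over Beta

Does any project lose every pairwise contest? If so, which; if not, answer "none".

Beta

Head-to-head results (17 reviewers):
Alpha vs Lambda: Alpha is ranked higher on 1+5+6 = 12 ballots, Lambda on 5. Alpha wins 12–5.
Alpha vs Beta: Alpha, 11–6.
Lambda vs Beta: Lambda is ranked higher on 3+6 = 9 ballots, Beta on 8. Lambda wins 9–8.
Beta is beaten in every head-to-head and is the Condorcet loser.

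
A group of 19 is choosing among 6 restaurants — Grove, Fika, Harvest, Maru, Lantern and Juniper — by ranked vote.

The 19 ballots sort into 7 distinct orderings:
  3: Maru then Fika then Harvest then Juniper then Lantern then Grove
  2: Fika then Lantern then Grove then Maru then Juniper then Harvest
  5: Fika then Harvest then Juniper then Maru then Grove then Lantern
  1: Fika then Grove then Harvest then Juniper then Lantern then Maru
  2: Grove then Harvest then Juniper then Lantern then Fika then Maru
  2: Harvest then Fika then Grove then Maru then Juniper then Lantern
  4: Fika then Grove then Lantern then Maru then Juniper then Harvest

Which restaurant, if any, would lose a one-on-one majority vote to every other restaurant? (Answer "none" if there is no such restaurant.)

Lantern

Head-to-head results (19 friends):
Grove vs Fika: Fika wins 17–2.
Grove vs Harvest: Harvest wins 10–9.
Grove–Maru: Grove 11–8.
Grove vs Lantern: Grove wins 14–5.
Grove vs Juniper: Grove, 11–8.
Fika vs Harvest: 3+2+5+1+4 = 15 for Fika, 4 for Harvest — Fika by 15–4.
Fika vs Maru: Fika, 16–3.
Fika vs Lantern: Fika wins 17–2.
Fika vs Juniper: Fika is ranked higher on 3+2+5+1+2+4 = 17 ballots, Juniper on 2. Fika wins 17–2.
Harvest vs Maru: 10 to 9, Harvest.
Harvest–Lantern: Harvest 13–6.
Harvest vs Juniper: Harvest preferred on 3+5+1+2+2 = 13 ballots; Harvest wins 13–6.
Maru vs Lantern: Maru wins 10–9.
Maru vs Juniper: Maru is ranked higher on 3+2+2+4 = 11 ballots, Juniper on 8. Maru wins 11–8.
Lantern vs Juniper: 2+4 = 6 for Lantern, 13 for Juniper — Juniper by 13–6.
Only Lantern has no wins; Lantern is the Condorcet loser.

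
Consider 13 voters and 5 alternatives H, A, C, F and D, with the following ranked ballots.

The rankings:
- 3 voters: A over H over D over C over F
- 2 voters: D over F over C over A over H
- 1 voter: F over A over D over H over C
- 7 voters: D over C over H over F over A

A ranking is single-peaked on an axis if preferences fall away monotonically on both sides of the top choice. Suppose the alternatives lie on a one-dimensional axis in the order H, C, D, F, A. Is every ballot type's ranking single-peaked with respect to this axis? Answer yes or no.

Axis positions: H=1, C=2, D=3, F=4, A=5.
Ballot type 1: ranking walks positions 5-1-3-2-4; H is ranked above F even though F lies between H and the peak A on the axis — preferences dip and rise again. Not single-peaked.
Ballot type 2 (peak D at position 3): ranking walks positions 3-4-2-5-1, expanding outward from the peak — single-peaked.
Ballot type 3: ranking walks positions 4-5-3-1-2; H is ranked above C even though C lies between H and the peak F on the axis — preferences dip and rise again. Not single-peaked.
Ballot type 4 (peak D at position 3): ranking walks positions 3-2-1-4-5, expanding outward from the peak — single-peaked.
Ballot type 1 violates single-peakedness, so the profile is not single-peaked on this axis.

no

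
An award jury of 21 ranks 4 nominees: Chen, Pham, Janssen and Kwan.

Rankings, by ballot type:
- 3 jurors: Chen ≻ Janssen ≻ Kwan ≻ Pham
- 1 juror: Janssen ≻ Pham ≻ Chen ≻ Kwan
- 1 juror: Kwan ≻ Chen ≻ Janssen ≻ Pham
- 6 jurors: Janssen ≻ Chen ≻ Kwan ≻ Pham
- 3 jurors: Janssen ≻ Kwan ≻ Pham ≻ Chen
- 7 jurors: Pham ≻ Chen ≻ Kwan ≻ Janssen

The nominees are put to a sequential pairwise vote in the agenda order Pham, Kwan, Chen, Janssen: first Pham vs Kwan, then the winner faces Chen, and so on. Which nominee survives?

Chen

Round 1: Pham vs Kwan — 8–13, Kwan advances.
Round 2: Kwan vs Chen — 4–17, Chen advances.
Round 3: Chen vs Janssen — 11–10, Chen advances.
The agenda winner is Chen.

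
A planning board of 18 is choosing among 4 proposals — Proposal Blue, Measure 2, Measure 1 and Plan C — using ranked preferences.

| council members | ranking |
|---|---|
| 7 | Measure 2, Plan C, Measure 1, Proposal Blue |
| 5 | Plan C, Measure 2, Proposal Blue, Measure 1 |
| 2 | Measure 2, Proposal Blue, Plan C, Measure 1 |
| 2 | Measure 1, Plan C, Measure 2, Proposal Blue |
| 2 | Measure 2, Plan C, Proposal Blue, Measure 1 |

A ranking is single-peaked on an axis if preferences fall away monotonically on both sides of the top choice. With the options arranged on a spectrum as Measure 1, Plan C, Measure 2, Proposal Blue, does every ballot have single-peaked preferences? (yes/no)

yes

Axis positions: Measure 1=1, Plan C=2, Measure 2=3, Proposal Blue=4.
Faction 1 (peak Measure 2 at position 3): ranking walks positions 3-2-1-4, expanding outward from the peak — single-peaked.
Faction 2 (peak Plan C at position 2): ranking walks positions 2-3-4-1, expanding outward from the peak — single-peaked.
Faction 3 (peak Measure 2 at position 3): ranking walks positions 3-4-2-1, expanding outward from the peak — single-peaked.
Faction 4 (peak Measure 1 at position 1): ranking walks positions 1-2-3-4, expanding outward from the peak — single-peaked.
Faction 5 (peak Measure 2 at position 3): ranking walks positions 3-2-4-1, expanding outward from the peak — single-peaked.
Every ranking is single-peaked on this axis.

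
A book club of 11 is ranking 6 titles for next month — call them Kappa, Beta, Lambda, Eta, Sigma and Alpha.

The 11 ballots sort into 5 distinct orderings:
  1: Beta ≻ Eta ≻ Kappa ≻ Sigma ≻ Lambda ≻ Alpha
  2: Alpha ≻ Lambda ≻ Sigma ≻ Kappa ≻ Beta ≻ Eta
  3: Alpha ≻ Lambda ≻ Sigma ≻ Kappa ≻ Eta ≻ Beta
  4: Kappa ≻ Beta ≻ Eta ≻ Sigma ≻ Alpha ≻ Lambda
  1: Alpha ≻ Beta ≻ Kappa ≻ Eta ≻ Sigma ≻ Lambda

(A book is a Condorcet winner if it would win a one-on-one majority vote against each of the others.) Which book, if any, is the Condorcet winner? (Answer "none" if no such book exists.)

Alpha

Head-to-head results (11 members):
Kappa vs Beta: 9 to 2, Kappa.
Kappa vs Lambda: Kappa preferred on 1+4+1 = 6 ballots; Kappa wins 6–5.
Kappa vs Eta: Kappa preferred on 2+3+4+1 = 10 ballots; Kappa wins 10–1.
Kappa vs Sigma: Kappa preferred on 1+4+1 = 6 ballots; Kappa wins 6–5.
Kappa vs Alpha: Kappa preferred on 1+4 = 5 ballots; Alpha wins 6–5.
Beta vs Lambda: Beta preferred on 1+4+1 = 6 ballots; Beta wins 6–5.
Beta vs Eta: 8 to 3, Beta.
Beta vs Sigma: Beta is ranked higher on 1+4+1 = 6 ballots, Sigma on 5. Beta wins 6–5.
Beta vs Alpha: 5 to 6, Alpha.
Lambda vs Eta: 2+3 = 5 for Lambda, 6 for Eta — Eta by 6–5.
Lambda vs Sigma: Lambda preferred on 2+3 = 5 ballots; Sigma wins 6–5.
Lambda vs Alpha: Lambda preferred on 1 ballot; Alpha wins 10–1.
Eta vs Sigma: 1+4+1 = 6 for Eta, 5 for Sigma — Eta by 6–5.
Eta vs Alpha: 5 to 6, Alpha.
Sigma vs Alpha: 5 to 6, Alpha.
Only Alpha has no losses; Alpha is the Condorcet winner.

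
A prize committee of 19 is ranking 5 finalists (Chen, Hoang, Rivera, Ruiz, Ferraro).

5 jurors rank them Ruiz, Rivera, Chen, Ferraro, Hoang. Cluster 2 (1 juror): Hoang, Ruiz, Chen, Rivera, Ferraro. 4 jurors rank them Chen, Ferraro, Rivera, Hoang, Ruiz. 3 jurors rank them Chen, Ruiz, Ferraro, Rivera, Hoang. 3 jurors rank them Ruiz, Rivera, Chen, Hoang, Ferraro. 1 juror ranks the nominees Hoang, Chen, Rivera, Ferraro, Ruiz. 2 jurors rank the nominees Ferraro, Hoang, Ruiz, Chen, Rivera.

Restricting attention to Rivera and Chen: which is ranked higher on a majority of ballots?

Chen

Ballots ranking Rivera above Chen: 5 + 3 = 8.
Ballots ranking Chen above Rivera: 19 − 8 = 11.
Chen wins the head-to-head 11–8.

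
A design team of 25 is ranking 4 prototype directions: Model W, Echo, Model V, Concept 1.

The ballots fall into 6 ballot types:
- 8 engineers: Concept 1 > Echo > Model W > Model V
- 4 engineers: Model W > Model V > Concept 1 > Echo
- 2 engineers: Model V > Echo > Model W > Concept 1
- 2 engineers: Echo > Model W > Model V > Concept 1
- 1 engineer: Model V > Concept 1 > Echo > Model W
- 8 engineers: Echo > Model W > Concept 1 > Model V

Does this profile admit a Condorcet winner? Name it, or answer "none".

Head-to-head results (25 engineers):
Model W vs Echo: Model W preferred on 4 ballots; Echo wins 21–4.
Model W vs Model V: 22 to 3, Model W.
Model W vs Concept 1: Model W is ranked higher on 4+2+2+8 = 16 ballots, Concept 1 on 9. Model W wins 16–9.
Echo vs Model V: 8+2+8 = 18 for Echo, 7 for Model V — Echo by 18–7.
Echo vs Concept 1: 12 to 13, Concept 1.
Model V vs Concept 1: 9 to 16, Concept 1.
Every design loses at least once (Model W loses to Echo; Echo loses to Concept 1; Model V loses to Model W; Concept 1 loses to Model W). The majority relation contains the cycle Model W beats Concept 1 beats Echo beats Model W, so there is no Condorcet winner.

none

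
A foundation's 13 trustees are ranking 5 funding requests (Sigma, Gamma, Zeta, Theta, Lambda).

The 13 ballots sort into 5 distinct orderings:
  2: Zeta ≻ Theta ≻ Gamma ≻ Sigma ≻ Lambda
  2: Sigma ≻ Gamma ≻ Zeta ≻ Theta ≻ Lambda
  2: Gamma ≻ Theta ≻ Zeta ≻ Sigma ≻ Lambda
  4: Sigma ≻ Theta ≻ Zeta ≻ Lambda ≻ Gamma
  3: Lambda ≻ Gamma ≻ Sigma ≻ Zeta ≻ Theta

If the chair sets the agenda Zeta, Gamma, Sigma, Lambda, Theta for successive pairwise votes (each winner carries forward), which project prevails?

Theta

Round 1: Zeta vs Gamma — 6–7, Gamma advances.
Round 2: Gamma vs Sigma — 7–6, Gamma advances.
Round 3: Gamma vs Lambda — 6–7, Lambda advances.
Round 4: Lambda vs Theta — 3–10, Theta advances.
The agenda winner is Theta.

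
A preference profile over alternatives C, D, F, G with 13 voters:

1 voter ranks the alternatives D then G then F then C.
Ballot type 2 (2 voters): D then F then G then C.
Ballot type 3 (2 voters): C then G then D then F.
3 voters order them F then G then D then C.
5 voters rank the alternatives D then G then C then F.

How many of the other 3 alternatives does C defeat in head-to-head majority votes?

C against each rival (13 voters):
C vs D: 2 for C, 11 for D — D by 11–2.
C–F: C 7–6.
C vs G: G wins 11–2.
C beats F; loses to D, G — 1 pairwise win.

1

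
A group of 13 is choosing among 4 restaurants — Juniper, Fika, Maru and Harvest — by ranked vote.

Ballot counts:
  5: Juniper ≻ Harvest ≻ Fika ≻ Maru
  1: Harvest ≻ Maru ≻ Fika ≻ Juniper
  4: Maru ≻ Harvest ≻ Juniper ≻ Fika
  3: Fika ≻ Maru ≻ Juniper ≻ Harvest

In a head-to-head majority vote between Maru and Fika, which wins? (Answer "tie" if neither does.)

Ballots ranking Maru above Fika: 1 + 4 = 5.
Ballots ranking Fika above Maru: 13 − 5 = 8.
Fika wins the head-to-head 8–5.

Fika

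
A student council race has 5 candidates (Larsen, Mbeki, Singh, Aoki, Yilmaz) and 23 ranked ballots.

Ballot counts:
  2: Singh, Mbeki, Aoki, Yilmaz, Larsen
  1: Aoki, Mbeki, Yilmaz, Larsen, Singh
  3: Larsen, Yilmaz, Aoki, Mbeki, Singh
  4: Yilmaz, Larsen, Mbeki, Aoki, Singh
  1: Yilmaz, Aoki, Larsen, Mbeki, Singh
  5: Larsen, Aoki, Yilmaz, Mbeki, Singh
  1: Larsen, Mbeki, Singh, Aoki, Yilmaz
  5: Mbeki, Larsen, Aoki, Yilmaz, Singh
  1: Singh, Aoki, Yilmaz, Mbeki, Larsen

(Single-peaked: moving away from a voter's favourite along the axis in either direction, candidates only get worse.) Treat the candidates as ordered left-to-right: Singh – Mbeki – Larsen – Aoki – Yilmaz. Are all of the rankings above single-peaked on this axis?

Axis positions: Singh=1, Mbeki=2, Larsen=3, Aoki=4, Yilmaz=5.
Ballot type 1: ranking walks positions 1-2-4-5-3; Aoki is ranked above Larsen even though Larsen lies between Aoki and the peak Singh on the axis — preferences dip and rise again. Not single-peaked.
Ballot type 2: ranking walks positions 4-2-5-3-1; Mbeki is ranked above Larsen even though Larsen lies between Mbeki and the peak Aoki on the axis — preferences dip and rise again. Not single-peaked.
Ballot type 3: ranking walks positions 3-5-4-2-1; Yilmaz is ranked above Aoki even though Aoki lies between Yilmaz and the peak Larsen on the axis — preferences dip and rise again. Not single-peaked.
Ballot type 4: ranking walks positions 5-3-2-4-1; Larsen is ranked above Aoki even though Aoki lies between Larsen and the peak Yilmaz on the axis — preferences dip and rise again. Not single-peaked.
Ballot type 5 (peak Yilmaz at position 5): ranking walks positions 5-4-3-2-1, expanding outward from the peak — single-peaked.
Ballot type 6 (peak Larsen at position 3): ranking walks positions 3-4-5-2-1, expanding outward from the peak — single-peaked.
Ballot type 7 (peak Larsen at position 3): ranking walks positions 3-2-1-4-5, expanding outward from the peak — single-peaked.
Ballot type 8 (peak Mbeki at position 2): ranking walks positions 2-3-4-5-1, expanding outward from the peak — single-peaked.
Ballot type 9: ranking walks positions 1-4-5-2-3; Aoki is ranked above Mbeki even though Mbeki lies between Aoki and the peak Singh on the axis — preferences dip and rise again. Not single-peaked.
Ballot type 1 violates single-peakedness, so the profile is not single-peaked on this axis.

no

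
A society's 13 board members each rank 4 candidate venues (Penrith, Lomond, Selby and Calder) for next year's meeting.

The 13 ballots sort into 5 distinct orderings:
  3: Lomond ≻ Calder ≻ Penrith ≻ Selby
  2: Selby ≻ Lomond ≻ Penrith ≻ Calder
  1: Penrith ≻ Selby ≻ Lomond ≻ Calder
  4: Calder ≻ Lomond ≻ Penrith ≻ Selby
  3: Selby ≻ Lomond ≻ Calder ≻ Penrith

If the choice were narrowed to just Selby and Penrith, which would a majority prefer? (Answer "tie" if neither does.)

Penrith

Ballots ranking Selby above Penrith: 2 + 3 = 5.
Ballots ranking Penrith above Selby: 13 − 5 = 8.
Penrith wins the head-to-head 8–5.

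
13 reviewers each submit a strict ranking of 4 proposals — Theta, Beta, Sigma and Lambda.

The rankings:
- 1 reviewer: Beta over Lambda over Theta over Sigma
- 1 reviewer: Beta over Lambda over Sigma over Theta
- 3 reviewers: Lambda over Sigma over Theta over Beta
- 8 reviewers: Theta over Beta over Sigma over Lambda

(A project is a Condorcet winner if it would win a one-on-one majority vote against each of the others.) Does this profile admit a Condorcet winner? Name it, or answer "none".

Theta

Check each pair by majority over 13 ballots:
Theta vs Beta: Theta is ranked higher on 3+8 = 11 ballots, Beta on 2. Theta wins 11–2.
Theta vs Sigma: 9 to 4, Theta.
Theta vs Lambda: Theta is ranked higher on 8 ballots, Lambda on 5. Theta wins 8–5.
Beta vs Sigma: Beta is ranked higher on 1+1+8 = 10 ballots, Sigma on 3. Beta wins 10–3.
Beta vs Lambda: 1+1+8 = 10 for Beta, 3 for Lambda — Beta by 10–3.
Sigma vs Lambda: 8 to 5, Sigma.
Only Theta has no losses; Theta is the Condorcet winner.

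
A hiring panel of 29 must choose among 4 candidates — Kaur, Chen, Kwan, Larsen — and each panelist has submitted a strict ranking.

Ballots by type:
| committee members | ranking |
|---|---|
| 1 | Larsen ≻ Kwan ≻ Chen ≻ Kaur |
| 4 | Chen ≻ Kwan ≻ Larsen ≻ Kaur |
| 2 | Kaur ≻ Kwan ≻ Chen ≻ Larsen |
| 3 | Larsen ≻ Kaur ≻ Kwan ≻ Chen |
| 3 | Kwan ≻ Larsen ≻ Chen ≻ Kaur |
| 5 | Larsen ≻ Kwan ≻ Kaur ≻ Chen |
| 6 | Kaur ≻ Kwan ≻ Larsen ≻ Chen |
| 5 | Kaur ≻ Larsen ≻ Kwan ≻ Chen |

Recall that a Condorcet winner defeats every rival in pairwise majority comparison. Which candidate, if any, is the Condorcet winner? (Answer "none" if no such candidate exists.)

Pairwise majorities:
Kaur vs Chen: Kaur is ranked higher on 2+3+5+6+5 = 21 ballots, Chen on 8. Kaur wins 21–8.
Kaur vs Kwan: 16 to 13, Kaur.
Kaur vs Larsen: 2+6+5 = 13 for Kaur, 16 for Larsen — Larsen by 16–13.
Chen vs Kwan: 4 for Chen, 25 for Kwan — Kwan by 25–4.
Chen vs Larsen: Chen is ranked higher on 4+2 = 6 ballots, Larsen on 23. Larsen wins 23–6.
Kwan vs Larsen: Kwan is ranked higher on 4+2+3+6 = 15 ballots, Larsen on 14. Kwan wins 15–14.
No candidate is unbeaten: Kaur loses to Larsen; Chen loses to Kaur; Kwan loses to Kaur; Larsen loses to Kwan. In particular Kaur → Kwan → Larsen → Kaur is a majority cycle — no Condorcet winner exists.

none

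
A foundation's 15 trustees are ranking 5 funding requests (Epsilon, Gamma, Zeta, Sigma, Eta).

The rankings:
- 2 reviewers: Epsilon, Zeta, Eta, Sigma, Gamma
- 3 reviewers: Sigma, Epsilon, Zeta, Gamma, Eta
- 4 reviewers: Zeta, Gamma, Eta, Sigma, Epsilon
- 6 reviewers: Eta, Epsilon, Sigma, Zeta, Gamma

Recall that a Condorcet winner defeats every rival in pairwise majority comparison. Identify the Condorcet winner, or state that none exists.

none

Check each pair by majority over 15 ballots:
Epsilon vs Gamma: Epsilon wins 11–4.
Epsilon vs Zeta: Epsilon, 11–4.
Epsilon–Sigma: Epsilon 8–7.
Epsilon vs Eta: Eta wins 10–5.
Gamma vs Zeta: Zeta wins 15–0.
Gamma vs Sigma: Sigma, 11–4.
Gamma–Eta: Eta 8–7.
Zeta vs Sigma: Sigma wins 9–6.
Zeta–Eta: Zeta 9–6.
Sigma–Eta: Eta 12–3.
No project is unbeaten: Epsilon loses to Eta; Gamma loses to Epsilon; Zeta loses to Epsilon; Sigma loses to Epsilon; Eta loses to Zeta. In particular Epsilon → Zeta → Eta → Epsilon is a majority cycle — no Condorcet winner exists.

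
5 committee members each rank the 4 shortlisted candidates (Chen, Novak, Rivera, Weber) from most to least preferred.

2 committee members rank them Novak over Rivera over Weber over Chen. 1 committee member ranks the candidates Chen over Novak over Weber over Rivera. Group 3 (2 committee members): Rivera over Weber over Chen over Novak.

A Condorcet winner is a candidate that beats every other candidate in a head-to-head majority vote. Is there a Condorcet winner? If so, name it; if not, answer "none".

none

Check each pair by majority over 5 ballots:
Chen vs Novak: Chen wins 3–2.
Chen vs Rivera: 1 to 4, Rivera.
Chen vs Weber: Chen is ranked higher on 1 ballot, Weber on 4. Weber wins 4–1.
Novak vs Rivera: 2+1 = 3 for Novak, 2 for Rivera — Novak by 3–2.
Novak vs Weber: Novak wins 3–2.
Rivera vs Weber: 4 to 1, Rivera.
No candidate is unbeaten: Chen loses to Rivera; Novak loses to Chen; Rivera loses to Novak; Weber loses to Novak. In particular Chen > Novak > Rivera > Chen is a majority cycle — no Condorcet winner exists.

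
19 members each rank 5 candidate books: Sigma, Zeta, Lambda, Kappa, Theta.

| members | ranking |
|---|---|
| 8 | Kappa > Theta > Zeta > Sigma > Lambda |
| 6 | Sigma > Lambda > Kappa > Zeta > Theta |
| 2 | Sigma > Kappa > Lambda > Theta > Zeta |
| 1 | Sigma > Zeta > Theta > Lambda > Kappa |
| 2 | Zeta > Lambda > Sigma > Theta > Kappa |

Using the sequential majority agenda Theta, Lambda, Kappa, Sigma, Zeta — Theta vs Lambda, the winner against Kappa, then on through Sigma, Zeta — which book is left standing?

Zeta

Round 1: Theta vs Lambda — 9–10, Lambda advances.
Round 2: Lambda vs Kappa — 9–10, Kappa advances.
Round 3: Kappa vs Sigma — 8–11, Sigma advances.
Round 4: Sigma vs Zeta — 9–10, Zeta advances.
Zeta survives the agenda.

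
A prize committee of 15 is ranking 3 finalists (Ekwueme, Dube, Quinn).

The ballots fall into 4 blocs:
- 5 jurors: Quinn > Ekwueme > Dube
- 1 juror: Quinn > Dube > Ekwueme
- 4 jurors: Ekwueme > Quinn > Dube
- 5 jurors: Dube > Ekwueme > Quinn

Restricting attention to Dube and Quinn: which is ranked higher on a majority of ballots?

Quinn

Ballots ranking Dube above Quinn: 5.
Ballots ranking Quinn above Dube: 15 − 5 = 10.
Quinn wins the head-to-head 10–5.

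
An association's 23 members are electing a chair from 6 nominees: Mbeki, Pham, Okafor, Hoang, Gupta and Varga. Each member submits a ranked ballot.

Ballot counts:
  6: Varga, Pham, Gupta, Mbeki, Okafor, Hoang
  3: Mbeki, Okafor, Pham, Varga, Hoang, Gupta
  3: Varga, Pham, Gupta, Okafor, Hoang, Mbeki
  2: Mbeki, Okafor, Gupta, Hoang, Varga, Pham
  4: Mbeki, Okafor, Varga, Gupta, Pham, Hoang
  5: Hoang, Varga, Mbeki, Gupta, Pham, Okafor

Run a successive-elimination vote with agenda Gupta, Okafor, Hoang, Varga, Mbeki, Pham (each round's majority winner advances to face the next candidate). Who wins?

Round 1: Gupta vs Okafor — 14–9, Gupta advances.
Round 2: Gupta vs Hoang — 15–8, Gupta advances.
Round 3: Gupta vs Varga — 2–21, Varga advances.
Round 4: Varga vs Mbeki — 14–9, Varga advances.
Round 5: Varga vs Pham — 20–3, Varga advances.
The agenda winner is Varga.

Varga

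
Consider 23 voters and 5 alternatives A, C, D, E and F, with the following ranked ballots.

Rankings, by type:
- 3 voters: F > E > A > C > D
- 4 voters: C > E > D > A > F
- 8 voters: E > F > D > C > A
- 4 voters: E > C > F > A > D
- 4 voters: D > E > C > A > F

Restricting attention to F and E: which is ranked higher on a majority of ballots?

Ballots ranking F above E: 3.
Ballots ranking E above F: 23 − 3 = 20.
E wins the head-to-head 20–3.

E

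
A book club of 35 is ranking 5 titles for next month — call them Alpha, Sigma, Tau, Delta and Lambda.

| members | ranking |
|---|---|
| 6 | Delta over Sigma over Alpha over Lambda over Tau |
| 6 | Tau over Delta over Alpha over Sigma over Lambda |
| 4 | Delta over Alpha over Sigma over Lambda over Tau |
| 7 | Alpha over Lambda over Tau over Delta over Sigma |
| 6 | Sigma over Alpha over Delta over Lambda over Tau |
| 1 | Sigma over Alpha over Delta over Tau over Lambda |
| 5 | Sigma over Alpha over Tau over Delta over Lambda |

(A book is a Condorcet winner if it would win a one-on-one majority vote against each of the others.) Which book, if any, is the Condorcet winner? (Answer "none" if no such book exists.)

Check each pair by majority over 35 ballots:
Alpha vs Sigma: Sigma, 18–17.
Alpha vs Tau: Alpha, 29–6.
Alpha vs Delta: Alpha wins 19–16.
Alpha vs Lambda: Alpha, 35–0.
Sigma–Tau: Sigma 22–13.
Sigma vs Delta: Delta, 23–12.
Sigma vs Lambda: Sigma, 28–7.
Tau vs Delta: Tau wins 18–17.
Tau vs Lambda: Lambda wins 23–12.
Delta–Lambda: Delta 28–7.
Every book loses at least once (Alpha loses to Sigma; Sigma loses to Delta; Tau loses to Alpha; Delta loses to Alpha; Lambda loses to Alpha). The majority relation contains the cycle Alpha → Delta → Sigma → Alpha, so there is no Condorcet winner.

none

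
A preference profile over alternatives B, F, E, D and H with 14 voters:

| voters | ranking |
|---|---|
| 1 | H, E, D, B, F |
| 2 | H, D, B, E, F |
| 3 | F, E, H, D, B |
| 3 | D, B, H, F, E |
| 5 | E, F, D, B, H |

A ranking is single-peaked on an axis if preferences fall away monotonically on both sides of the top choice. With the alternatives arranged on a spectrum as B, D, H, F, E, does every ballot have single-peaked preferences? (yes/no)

no

Axis positions: B=1, D=2, H=3, F=4, E=5.
Faction 1: ranking walks positions 3-5-2-1-4; E is ranked above F even though F lies between E and the peak H on the axis — preferences dip and rise again. Not single-peaked.
Faction 2: ranking walks positions 3-2-1-5-4; E is ranked above F even though F lies between E and the peak H on the axis — preferences dip and rise again. Not single-peaked.
Faction 3 (peak F at position 4): ranking walks positions 4-5-3-2-1, expanding outward from the peak — single-peaked.
Faction 4 (peak D at position 2): ranking walks positions 2-1-3-4-5, expanding outward from the peak — single-peaked.
Faction 5: ranking walks positions 5-4-2-1-3; D is ranked above H even though H lies between D and the peak E on the axis — preferences dip and rise again. Not single-peaked.
Faction 1 violates single-peakedness, so the profile is not single-peaked on this axis.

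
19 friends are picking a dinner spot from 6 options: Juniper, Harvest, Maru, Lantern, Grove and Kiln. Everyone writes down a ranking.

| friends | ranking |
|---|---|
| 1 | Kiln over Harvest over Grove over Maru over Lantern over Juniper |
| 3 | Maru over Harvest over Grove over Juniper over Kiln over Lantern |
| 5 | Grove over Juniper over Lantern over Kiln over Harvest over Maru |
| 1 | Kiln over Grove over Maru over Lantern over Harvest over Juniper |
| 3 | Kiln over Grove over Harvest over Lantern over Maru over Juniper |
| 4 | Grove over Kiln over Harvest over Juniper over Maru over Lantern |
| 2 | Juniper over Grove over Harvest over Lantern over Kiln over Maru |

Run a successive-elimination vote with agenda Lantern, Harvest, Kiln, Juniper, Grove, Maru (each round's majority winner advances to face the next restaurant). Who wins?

Round 1: Lantern vs Harvest — 6–13, Harvest advances.
Round 2: Harvest vs Kiln — 5–14, Kiln advances.
Round 3: Kiln vs Juniper — 9–10, Juniper advances.
Round 4: Juniper vs Grove — 2–17, Grove advances.
Round 5: Grove vs Maru — 16–3, Grove advances.
Grove survives the agenda.

Grove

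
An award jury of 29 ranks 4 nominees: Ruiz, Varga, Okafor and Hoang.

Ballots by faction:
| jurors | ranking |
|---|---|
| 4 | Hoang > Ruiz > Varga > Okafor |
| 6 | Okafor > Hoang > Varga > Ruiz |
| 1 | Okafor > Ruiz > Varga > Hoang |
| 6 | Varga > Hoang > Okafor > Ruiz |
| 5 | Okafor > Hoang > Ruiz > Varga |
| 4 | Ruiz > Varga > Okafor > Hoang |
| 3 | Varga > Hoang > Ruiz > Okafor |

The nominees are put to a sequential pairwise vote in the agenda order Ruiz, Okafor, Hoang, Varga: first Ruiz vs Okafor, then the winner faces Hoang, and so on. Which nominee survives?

Varga

Round 1: Ruiz vs Okafor — 11–18, Okafor advances.
Round 2: Okafor vs Hoang — 16–13, Okafor advances.
Round 3: Okafor vs Varga — 12–17, Varga advances.
The agenda winner is Varga.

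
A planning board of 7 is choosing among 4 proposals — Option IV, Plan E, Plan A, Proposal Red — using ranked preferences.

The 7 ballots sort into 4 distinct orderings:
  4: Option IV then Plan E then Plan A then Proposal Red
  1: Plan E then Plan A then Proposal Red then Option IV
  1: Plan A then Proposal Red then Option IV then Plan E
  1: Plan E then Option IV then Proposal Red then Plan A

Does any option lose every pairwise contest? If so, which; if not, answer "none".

Pairwise majorities:
Option IV vs Plan E: Option IV is ranked higher on 4+1 = 5 ballots, Plan E on 2. Option IV wins 5–2.
Option IV vs Plan A: 5 to 2, Option IV.
Option IV vs Proposal Red: Option IV preferred on 4+1 = 5 ballots; Option IV wins 5–2.
Plan E vs Plan A: Plan E, 6–1.
Plan E vs Proposal Red: Plan E is ranked higher on 4+1+1 = 6 ballots, Proposal Red on 1. Plan E wins 6–1.
Plan A–Proposal Red: Plan A 6–1.
Only Proposal Red has no wins; Proposal Red is the Condorcet loser.

Proposal Red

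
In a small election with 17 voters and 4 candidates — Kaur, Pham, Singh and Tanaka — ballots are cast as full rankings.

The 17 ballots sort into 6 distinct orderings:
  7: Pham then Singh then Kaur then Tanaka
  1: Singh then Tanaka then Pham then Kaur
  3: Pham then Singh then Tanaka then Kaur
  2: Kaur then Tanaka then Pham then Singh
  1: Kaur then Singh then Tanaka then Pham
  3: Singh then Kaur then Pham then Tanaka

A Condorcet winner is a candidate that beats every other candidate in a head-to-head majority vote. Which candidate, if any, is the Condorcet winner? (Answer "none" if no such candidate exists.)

Pairwise majorities:
Kaur vs Pham: Pham, 11–6.
Kaur vs Singh: Singh, 14–3.
Kaur–Tanaka: Kaur 13–4.
Pham–Singh: Pham 12–5.
Pham vs Tanaka: Pham, 13–4.
Singh–Tanaka: Singh 15–2.
Only Pham has no losses; Pham is the Condorcet winner.

Pham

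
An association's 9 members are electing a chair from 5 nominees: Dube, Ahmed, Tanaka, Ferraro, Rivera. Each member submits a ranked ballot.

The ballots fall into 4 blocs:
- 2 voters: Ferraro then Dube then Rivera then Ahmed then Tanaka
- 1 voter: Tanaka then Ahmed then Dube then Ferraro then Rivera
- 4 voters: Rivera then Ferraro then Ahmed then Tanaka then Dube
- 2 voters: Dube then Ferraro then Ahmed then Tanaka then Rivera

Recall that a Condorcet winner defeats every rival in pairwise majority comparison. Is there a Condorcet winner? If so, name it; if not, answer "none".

Pairwise majorities:
Dube vs Ahmed: Ahmed wins 5–4.
Dube vs Tanaka: Tanaka wins 5–4.
Dube vs Ferraro: Ferraro, 6–3.
Dube vs Rivera: Dube wins 5–4.
Ahmed vs Tanaka: Ahmed wins 8–1.
Ahmed vs Ferraro: Ferraro, 8–1.
Ahmed vs Rivera: Rivera wins 6–3.
Tanaka vs Ferraro: Ferraro, 8–1.
Tanaka vs Rivera: Rivera wins 6–3.
Ferraro vs Rivera: Ferraro, 5–4.
Ferraro wins every pairwise contest, so Ferraro is the Condorcet winner.

Ferraro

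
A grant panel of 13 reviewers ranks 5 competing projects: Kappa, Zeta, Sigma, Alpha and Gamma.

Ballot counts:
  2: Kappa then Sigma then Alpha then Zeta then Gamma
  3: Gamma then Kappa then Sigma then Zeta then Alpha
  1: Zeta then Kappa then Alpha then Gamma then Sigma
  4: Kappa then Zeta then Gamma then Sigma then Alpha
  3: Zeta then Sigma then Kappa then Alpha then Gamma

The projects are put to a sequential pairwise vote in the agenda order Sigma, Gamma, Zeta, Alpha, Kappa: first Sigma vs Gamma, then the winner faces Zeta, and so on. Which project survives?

Kappa

Round 1: Sigma vs Gamma — 5–8, Gamma advances.
Round 2: Gamma vs Zeta — 3–10, Zeta advances.
Round 3: Zeta vs Alpha — 11–2, Zeta advances.
Round 4: Zeta vs Kappa — 4–9, Kappa advances.
Kappa survives the agenda.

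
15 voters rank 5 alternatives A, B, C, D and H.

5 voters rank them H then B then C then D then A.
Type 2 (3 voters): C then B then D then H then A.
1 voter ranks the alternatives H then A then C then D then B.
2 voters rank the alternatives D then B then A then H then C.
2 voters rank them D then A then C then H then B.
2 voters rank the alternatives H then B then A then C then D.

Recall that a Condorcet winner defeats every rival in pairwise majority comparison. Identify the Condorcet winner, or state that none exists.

H

Head-to-head results (15 voters):
A vs B: B wins 12–3.
A vs C: C, 8–7.
A vs D: D wins 12–3.
A vs H: H wins 11–4.
B–C: B 9–6.
B–D: B 10–5.
B vs H: H wins 10–5.
C vs D: C wins 11–4.
C vs H: H, 10–5.
D–H: H 8–7.
Only H has no losses; H is the Condorcet winner.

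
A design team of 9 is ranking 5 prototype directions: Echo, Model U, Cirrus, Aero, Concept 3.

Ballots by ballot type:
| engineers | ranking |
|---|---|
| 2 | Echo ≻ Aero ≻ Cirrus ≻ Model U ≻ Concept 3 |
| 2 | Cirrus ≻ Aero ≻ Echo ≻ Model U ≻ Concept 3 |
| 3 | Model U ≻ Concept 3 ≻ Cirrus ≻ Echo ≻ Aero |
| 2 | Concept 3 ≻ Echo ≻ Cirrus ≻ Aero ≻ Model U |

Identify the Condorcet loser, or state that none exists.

Pairwise majorities:
Echo vs Model U: Echo wins 6–3.
Echo vs Cirrus: 2+2 = 4 for Echo, 5 for Cirrus — Cirrus by 5–4.
Echo vs Aero: Echo is ranked higher on 2+3+2 = 7 ballots, Aero on 2. Echo wins 7–2.
Echo vs Concept 3: Concept 3 wins 5–4.
Model U vs Cirrus: Model U is ranked higher on 3 ballots, Cirrus on 6. Cirrus wins 6–3.
Model U vs Aero: Aero wins 6–3.
Model U vs Concept 3: Model U is ranked higher on 2+2+3 = 7 ballots, Concept 3 on 2. Model U wins 7–2.
Cirrus vs Aero: Cirrus, 7–2.
Cirrus–Concept 3: Concept 3 5–4.
Aero vs Concept 3: Aero preferred on 2+2 = 4 ballots; Concept 3 wins 5–4.
Every design wins at least one matchup (Echo beats Model U; Model U beats Concept 3; Cirrus beats Echo; Aero beats Model U; Concept 3 beats Echo), so there is no Condorcet loser.

none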